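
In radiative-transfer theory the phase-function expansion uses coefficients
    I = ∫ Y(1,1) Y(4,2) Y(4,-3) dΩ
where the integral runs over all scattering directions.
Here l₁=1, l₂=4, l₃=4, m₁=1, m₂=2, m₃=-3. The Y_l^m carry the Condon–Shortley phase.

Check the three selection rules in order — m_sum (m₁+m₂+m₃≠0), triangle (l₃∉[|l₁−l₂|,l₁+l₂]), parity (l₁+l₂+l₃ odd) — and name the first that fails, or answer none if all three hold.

Σmᵢ = 0  ✓
l₃∈[|l₁−l₂|,l₁+l₂]=[3,5], have l₃=4  ✓
Σlᵢ = 9 ⇒ odd  ✗

parity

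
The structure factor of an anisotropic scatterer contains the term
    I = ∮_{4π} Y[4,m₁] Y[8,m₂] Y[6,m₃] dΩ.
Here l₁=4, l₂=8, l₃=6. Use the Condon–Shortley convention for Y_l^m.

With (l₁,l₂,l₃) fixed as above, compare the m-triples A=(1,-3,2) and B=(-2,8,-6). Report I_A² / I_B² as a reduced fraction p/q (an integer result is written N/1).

Shared (l₁,l₂,l₃)=(4,8,6): N and (l;000)² cancel in I_A²/I_B².
A: Δ = 6!·2!·10!/19! = 1/23279256; Racah Σ t=1..3: t=1:−1/4147200 t=2:+1/1451520 t=3:−1/5806080 = 1/3628800; ⇒ 3j(4 8 6; 1 -3 2)² = 320/29393, sgn +1
B: Δ = 6!·2!·10!/19! = 1/23279256; Racah Σ t=6..6: t=6:+1/5225472000 = 1/5225472000; ⇒ 3j(4 8 6; -2 8 -6)² = 22/969, sgn +1
I_A²/I_B² = (320/29393)/(22/969) = 480/1001

480/1001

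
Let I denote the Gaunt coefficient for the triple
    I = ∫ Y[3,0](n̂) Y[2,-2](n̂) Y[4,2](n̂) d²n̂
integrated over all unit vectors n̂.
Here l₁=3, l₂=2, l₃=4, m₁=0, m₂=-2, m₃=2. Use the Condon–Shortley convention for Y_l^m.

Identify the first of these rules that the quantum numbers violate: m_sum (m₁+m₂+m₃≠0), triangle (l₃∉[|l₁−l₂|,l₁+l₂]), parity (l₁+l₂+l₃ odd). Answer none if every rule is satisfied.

Σmᵢ = 0  ✓
l₃∈[|l₁−l₂|,l₁+l₂]=[1,5], have l₃=4  ✓
Σlᵢ = 9 ⇒ odd  ✗

parity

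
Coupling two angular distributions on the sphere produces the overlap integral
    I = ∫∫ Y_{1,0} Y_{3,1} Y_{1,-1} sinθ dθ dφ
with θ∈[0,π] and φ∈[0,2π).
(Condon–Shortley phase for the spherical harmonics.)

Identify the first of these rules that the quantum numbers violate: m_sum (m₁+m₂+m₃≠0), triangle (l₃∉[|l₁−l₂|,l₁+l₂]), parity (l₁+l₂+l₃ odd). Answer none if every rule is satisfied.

Σmᵢ = 0  ✓
l₃∈[|l₁−l₂|,l₁+l₂]=[2,4], have l₃=1  ✗
Σlᵢ = 5 ⇒ odd

triangle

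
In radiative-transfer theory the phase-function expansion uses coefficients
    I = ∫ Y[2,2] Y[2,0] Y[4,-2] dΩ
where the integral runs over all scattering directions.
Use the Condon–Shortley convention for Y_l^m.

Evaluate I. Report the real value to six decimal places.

m-sum 0 ✓  L=8 even ✓  0≤4≤4 ✓
Π(2lᵢ+1) = 5×5×9 = 225
triangle coeff Δ(2,2,4) = 1/630
Σ_t [0,0]: t=0:+1/16 = 1/16
(3j)²=2/35 [(2 2 4; 0 0 0)], sign=+1
Σ_t [0,0]: t=0:+1/96 = 1/96
(3j)²=1/42 [(2 2 4; 2 0 -2)], sign=+1
⇒ 4πI² = 15/49
I = (+1)√(15/49/(4π)) = 0.15607835

0.156078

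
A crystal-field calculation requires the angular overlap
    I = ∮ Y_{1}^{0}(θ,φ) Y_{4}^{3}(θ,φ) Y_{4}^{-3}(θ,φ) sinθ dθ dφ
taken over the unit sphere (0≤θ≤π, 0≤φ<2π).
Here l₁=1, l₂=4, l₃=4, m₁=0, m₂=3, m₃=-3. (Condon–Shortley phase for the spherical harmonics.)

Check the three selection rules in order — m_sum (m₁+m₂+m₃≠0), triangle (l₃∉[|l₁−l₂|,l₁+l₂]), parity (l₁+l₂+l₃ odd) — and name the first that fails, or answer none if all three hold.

parity

azimuthal sum: 0 + 3 − 3 = 0  ✓
3 ≤ 4 ≤ 5 (triangle on l)  ✓
L = 1 + 4 + 4 = 9 (odd)  ✗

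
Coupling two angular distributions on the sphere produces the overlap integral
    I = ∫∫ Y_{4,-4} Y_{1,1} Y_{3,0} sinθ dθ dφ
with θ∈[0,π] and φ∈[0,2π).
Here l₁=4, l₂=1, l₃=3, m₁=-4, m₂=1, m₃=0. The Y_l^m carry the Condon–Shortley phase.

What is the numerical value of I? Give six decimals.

-4 + 1 + 0 = -3 ≠ 0: azimuthal integral kills it; I = 0

0.000000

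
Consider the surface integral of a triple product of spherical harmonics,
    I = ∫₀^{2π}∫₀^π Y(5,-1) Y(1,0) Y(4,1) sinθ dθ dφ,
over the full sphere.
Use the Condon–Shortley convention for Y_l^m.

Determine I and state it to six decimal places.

-0.240571

Checks pass: Σm=0; 10 even; l₃=4∈[4,6].
(2·5+1)(2·1+1)(2·4+1) = 297
Δ: 2! 8! 0! / 11! → 1/495
sum: t=1:−1/576 = -1/576
3j²(5 1 4; 0 0 0) = Δ·Π!·Σ² = 5/99  (sign -1)
sum: t=1:−1/720 = -1/720
3j²(5 1 4; -1 0 1) = Δ·Π!·Σ² = 8/165  (sign +1)
combine: 4πI² = 297·5/99·8/165 = 8/11
take √, sign -1: I = -0.24057125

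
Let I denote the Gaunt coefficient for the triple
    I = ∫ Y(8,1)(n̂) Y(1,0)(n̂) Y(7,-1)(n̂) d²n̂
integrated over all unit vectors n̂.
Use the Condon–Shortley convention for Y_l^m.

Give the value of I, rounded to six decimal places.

-0.242860

Checks pass: Σm=0; 16 even; l₃=7∈[7,9].
(2·8+1)(2·1+1)(2·7+1) = 765
Δ: 2! 14! 0! / 17! → 1/2040
sum: t=1:−1/25401600 = -1/25401600
3j²(8 1 7; 0 0 0) = Δ·Π!·Σ² = 8/255  (sign +1)
sum: t=1:−1/29030400 = -1/29030400
3j²(8 1 7; 1 0 -1) = Δ·Π!·Σ² = 21/680  (sign -1)
combine: 4πI² = 765·8/255·21/680 = 63/85
take √, sign -1: I = -0.24285994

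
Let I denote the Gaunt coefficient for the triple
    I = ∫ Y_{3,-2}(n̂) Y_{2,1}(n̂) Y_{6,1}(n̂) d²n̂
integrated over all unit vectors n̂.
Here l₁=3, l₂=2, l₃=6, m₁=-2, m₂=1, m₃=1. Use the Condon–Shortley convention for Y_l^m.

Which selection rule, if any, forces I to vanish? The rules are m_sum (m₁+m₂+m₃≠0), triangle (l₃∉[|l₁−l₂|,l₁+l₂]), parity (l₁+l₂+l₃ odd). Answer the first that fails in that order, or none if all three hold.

triangle

m₁+m₂+m₃ = -2 + 1 + 1 = 0  ✓
triangle: |3−2|=1 ≤ l₃=6 ≤ 3+2=5  ✗
parity: l₁+l₂+l₃ = 11 is odd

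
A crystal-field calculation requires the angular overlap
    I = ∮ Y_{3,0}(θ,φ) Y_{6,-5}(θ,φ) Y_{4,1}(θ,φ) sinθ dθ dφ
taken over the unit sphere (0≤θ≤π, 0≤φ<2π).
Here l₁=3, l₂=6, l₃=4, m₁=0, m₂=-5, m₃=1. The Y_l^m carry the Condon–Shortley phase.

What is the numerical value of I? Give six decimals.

0.000000

m-sum = 0 − 5 + 1 = -4 ≠ 0 ⇒ I = 0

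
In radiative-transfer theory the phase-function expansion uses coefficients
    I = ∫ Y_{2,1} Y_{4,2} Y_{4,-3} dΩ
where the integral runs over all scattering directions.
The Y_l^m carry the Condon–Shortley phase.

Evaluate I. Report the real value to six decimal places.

-0.187702

m-sum 0 ✓  L=10 even ✓  2≤4≤6 ✓
Π(2lᵢ+1) = 5×9×9 = 405
triangle coeff Δ(2,4,4) = 1/13860
Σ_t [0,2]: t=0:+1/192 t=1:−1/36 t=2:+1/192 = -5/288
(3j)²=20/693 [(2 4 4; 0 0 0)], sign=-1
Σ_t [0,1]: t=0:+1/1440 t=1:−1/240 = -1/288
(3j)²=5/132 [(2 4 4; 1 2 -3)], sign=+1
⇒ 4πI² = 375/847
I = (-1)√(375/847/(4π)) = -0.18770204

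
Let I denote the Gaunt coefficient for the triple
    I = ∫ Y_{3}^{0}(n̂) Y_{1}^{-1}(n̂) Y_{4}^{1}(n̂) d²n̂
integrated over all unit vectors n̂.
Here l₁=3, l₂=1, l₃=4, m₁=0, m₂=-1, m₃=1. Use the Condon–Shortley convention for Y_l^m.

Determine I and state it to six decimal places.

-0.194664

Checks pass: Σm=0; 8 even; l₃=4∈[2,4].
(2·3+1)(2·1+1)(2·4+1) = 189
Δ: 0! 6! 2! / 9! → 1/252
sum: t=0:+1/36 = 1/36
3j²(3 1 4; 0 0 0) = Δ·Π!·Σ² = 4/63  (sign +1)
sum: t=0:+1/72 = 1/72
3j²(3 1 4; 0 -1 1) = Δ·Π!·Σ² = 5/126  (sign -1)
combine: 4πI² = 189·4/63·5/126 = 10/21
take √, sign -1: I = -0.19466390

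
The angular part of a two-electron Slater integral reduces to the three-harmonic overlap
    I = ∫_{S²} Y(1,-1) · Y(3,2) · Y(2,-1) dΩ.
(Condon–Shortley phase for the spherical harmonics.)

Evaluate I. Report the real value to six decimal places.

Rules hold: Σm=0, L=6 even, 2≤2≤4.
N = 3·7·5 = 105
Δ = 2!·0!·4!/7! = 1/105
Racah Σ t=1..1: t=1:−1/4 = -1/4
⇒ 3j(1 3 2; 0 0 0)² = 3/35, sgn -1
Racah Σ t=2..2: t=2:+1/12 = 1/12
⇒ 3j(1 3 2; -1 2 -1)² = 2/21, sgn -1
4πI² = N·(3j₀)²·(3jₘ)² = 6/7
I = +1·√(0.857143/4π) = 0.26116903

0.261169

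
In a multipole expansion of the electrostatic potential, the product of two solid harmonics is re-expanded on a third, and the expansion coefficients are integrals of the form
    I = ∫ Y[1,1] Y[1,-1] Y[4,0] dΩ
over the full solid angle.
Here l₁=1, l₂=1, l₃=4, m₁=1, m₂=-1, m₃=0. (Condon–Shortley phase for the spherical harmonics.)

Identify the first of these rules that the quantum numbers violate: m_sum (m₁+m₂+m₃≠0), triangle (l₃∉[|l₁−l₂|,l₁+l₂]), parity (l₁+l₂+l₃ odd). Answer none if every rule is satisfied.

triangle

m₁+m₂+m₃ = 1 − 1 + 0 = 0  ✓
triangle: |1−1|=0 ≤ l₃=4 ≤ 1+1=2  ✗
parity: l₁+l₂+l₃ = 6 is even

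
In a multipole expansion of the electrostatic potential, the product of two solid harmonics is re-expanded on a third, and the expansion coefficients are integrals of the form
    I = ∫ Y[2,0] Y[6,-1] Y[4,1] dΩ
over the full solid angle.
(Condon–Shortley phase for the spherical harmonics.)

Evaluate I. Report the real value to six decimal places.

Checks pass: Σm=0; 12 even; l₃=4∈[4,8].
(2·2+1)(2·6+1)(2·4+1) = 585
Δ: 4! 0! 8! / 13! → 1/6435
sum: t=2:+1/2304 = 1/2304
3j²(2 6 4; 0 0 0) = Δ·Π!·Σ² = 5/143  (sign +1)
sum: t=2:+1/2880 = 1/2880
3j²(2 6 4; 0 -1 1) = Δ·Π!·Σ² = 14/429  (sign -1)
combine: 4πI² = 585·5/143·14/429 = 1050/1573
take √, sign -1: I = -0.23047581

-0.230476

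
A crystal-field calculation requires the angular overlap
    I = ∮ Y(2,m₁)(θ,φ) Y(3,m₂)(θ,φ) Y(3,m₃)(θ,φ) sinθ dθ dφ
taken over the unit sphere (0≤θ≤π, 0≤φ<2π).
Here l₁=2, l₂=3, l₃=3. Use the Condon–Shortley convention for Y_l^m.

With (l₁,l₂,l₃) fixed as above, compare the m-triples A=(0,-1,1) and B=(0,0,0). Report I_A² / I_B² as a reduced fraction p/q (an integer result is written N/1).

Shared (l₁,l₂,l₃)=(2,3,3): N and (l;000)² cancel in I_A²/I_B².
A: Δ = 2!·2!·4!/9! = 1/3780; Racah Σ t=0..2: t=0:+1/16 t=1:−1/6 t=2:+1/96 = -3/32; ⇒ 3j(2 3 3; 0 -1 1)² = 3/140, sgn -1
B: Δ = 2!·2!·4!/9! = 1/3780; Racah Σ t=0..2: t=0:+1/24 t=1:−1/4 t=2:+1/24 = -1/6; ⇒ 3j(2 3 3; 0 0 0)² = 4/105, sgn +1
I_A²/I_B² = (3/140)/(4/105) = 9/16

9/16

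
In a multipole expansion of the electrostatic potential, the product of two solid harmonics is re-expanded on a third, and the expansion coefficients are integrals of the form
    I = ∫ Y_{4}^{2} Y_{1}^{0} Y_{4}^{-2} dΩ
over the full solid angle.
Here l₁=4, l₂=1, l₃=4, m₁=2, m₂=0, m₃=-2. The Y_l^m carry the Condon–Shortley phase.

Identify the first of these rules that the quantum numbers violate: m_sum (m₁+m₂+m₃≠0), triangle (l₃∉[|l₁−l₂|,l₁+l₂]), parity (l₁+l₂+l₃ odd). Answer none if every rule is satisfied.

Σmᵢ = 0  ✓
l₃∈[|l₁−l₂|,l₁+l₂]=[3,5], have l₃=4  ✓
Σlᵢ = 9 ⇒ odd  ✗

parity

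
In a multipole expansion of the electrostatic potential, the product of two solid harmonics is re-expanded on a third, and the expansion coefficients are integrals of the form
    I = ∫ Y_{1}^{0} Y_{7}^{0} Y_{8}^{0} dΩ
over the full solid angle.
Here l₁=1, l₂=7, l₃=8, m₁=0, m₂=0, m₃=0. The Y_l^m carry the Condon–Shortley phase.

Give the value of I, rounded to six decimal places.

0.244780

Rules hold: Σm=0, L=16 even, 6≤8≤8.
N = 3·15·17 = 765
Δ = 0!·2!·14!/17! = 1/2040
Racah Σ t=0..0: t=0:+1/25401600 = 1/25401600
⇒ 3j(1 7 8; 0 0 0)² = 8/255, sgn +1
(m-triple is (0,0,0) — same symbol as above.)
4πI² = N·(3j₀)²·(3jₘ)² = 64/85
I = +1·√(0.752941/4π) = 0.24477981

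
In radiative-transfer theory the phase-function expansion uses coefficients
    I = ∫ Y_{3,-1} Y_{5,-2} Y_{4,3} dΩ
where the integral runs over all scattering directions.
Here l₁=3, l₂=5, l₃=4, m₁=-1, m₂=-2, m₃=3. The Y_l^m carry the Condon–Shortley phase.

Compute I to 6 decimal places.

m-sum 0 ✓  L=12 even ✓  2≤4≤8 ✓
Π(2lᵢ+1) = 7×11×9 = 693
triangle coeff Δ(3,5,4) = 1/180180
Σ_t [1,3]: t=1:−1/576 t=2:+1/144 t=3:−1/576 = 1/288
(3j)²=20/1001 [(3 5 4; 0 0 0)], sign=+1
Σ_t [2,3]: t=2:+1/960 t=3:−1/4320 = 7/8640
(3j)²=343/12870 [(3 5 4; -1 -2 3)], sign=-1
⇒ 4πI² = 686/1859
I = (-1)√(686/1859/(4π)) = -0.17136315

-0.171363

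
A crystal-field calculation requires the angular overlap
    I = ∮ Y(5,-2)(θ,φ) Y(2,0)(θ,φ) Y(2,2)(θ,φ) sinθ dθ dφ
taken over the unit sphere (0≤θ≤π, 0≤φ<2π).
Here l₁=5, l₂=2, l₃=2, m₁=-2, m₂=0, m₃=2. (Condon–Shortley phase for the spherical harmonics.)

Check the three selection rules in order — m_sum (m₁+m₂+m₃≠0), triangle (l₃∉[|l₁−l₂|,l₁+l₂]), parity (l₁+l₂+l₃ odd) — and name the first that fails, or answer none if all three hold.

azimuthal sum: -2 + 0 + 2 = 0  ✓
3 ≤ 2 ≤ 7 (triangle on l)  ✗
L = 5 + 2 + 2 = 9 (odd)

triangle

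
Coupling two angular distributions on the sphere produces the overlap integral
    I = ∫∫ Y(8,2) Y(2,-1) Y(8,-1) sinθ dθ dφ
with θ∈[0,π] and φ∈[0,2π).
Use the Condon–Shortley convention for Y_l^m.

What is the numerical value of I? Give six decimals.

0.068038

Rules hold: Σm=0, L=18 even, 6≤8≤10.
N = 17·5·17 = 1445
Δ = 2!·14!·2!/19! = 1/348840
Racah Σ t=0..2: t=0:+1/116121600 t=1:−1/25401600 t=2:+1/116121600 = -1/45158400
⇒ 3j(8 2 8; 0 0 0)² = 24/1615, sgn -1
Racah Σ t=0..1: t=0:+1/58060800 t=1:−1/87091200 = 1/174182400
⇒ 3j(8 2 8; 2 -1 -1)² = 7/2584, sgn -1
4πI² = N·(3j₀)²·(3jₘ)² = 21/361
I = +1·√(0.0581717/4π) = 0.06803793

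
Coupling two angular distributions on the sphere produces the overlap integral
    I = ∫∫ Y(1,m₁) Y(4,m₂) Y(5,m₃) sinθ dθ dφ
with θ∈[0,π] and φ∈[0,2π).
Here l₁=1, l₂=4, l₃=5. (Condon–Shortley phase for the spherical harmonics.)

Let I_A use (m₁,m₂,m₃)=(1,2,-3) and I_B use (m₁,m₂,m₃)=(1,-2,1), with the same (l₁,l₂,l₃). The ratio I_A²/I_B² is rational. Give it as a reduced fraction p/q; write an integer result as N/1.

Shared (l₁,l₂,l₃)=(1,4,5): N and (l;000)² cancel in I_A²/I_B².
A: Δ = 0!·2!·8!/11! = 1/495; Racah Σ t=0..0: t=0:+1/2880 = 1/2880; ⇒ 3j(1 4 5; 1 2 -3)² = 28/495, sgn +1
B: Δ = 0!·2!·8!/11! = 1/495; Racah Σ t=0..0: t=0:+1/2880 = 1/2880; ⇒ 3j(1 4 5; 1 -2 1)² = 2/165, sgn +1
I_A²/I_B² = (28/495)/(2/165) = 14/3

14/3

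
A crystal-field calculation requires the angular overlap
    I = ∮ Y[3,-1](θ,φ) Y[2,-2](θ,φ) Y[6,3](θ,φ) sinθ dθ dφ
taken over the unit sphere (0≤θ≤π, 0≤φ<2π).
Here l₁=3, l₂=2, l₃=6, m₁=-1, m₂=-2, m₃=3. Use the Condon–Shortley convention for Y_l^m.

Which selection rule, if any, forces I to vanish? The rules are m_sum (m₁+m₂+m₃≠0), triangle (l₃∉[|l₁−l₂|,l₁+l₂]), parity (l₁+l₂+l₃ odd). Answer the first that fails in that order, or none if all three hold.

Σmᵢ = 0  ✓
l₃∈[|l₁−l₂|,l₁+l₂]=[1,5], have l₃=6  ✗
Σlᵢ = 11 ⇒ odd

triangle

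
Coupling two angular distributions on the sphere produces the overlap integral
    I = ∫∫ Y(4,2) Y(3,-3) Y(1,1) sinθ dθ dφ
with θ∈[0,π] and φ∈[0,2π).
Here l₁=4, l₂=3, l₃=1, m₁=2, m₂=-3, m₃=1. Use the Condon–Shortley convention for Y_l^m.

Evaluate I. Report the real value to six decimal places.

0.061558

Rules hold: Σm=0, L=8 even, 1≤1≤7.
N = 9·7·3 = 189
Δ = 6!·2!·0!/9! = 1/252
Racah Σ t=3..3: t=3:−1/36 = -1/36
⇒ 3j(4 3 1; 0 0 0)² = 4/63, sgn +1
Racah Σ t=0..0: t=0:+1/1440 = 1/1440
⇒ 3j(4 3 1; 2 -3 1)² = 1/252, sgn +1
4πI² = N·(3j₀)²·(3jₘ)² = 1/21
I = +1·√(0.047619/4π) = 0.06155813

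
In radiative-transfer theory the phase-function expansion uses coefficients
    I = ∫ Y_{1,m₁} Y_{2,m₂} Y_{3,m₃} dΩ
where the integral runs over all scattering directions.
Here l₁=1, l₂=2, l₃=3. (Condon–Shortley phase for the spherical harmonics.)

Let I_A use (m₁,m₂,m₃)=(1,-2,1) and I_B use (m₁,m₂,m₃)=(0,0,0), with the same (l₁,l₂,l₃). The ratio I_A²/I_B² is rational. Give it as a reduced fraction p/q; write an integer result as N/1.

1/9

Same 1,2,3: normalisation and zero-m 3j drop out of the ratio.
A: Δ: 0! 2! 4! / 7! → 1/105; sum: t=0:+1/48 = 1/48; 3j²(1 2 3; 1 -2 1) = Δ·Π!·Σ² = 1/105  (sign +1)
B: Δ: 0! 2! 4! / 7! → 1/105; sum: t=0:+1/4 = 1/4; 3j²(1 2 3; 0 0 0) = Δ·Π!·Σ² = 3/35  (sign -1)
I_A²/I_B² = (1/105)/(3/35) = 1/9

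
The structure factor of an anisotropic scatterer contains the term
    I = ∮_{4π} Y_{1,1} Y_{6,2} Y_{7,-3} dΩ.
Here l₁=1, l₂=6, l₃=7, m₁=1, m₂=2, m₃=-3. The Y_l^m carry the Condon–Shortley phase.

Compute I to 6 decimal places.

-0.234717

Checks pass: Σm=0; 14 even; l₃=7∈[5,7].
(2·1+1)(2·6+1)(2·7+1) = 585
Δ: 0! 2! 12! / 15! → 1/1365
sum: t=0:+1/518400 = 1/518400
3j²(1 6 7; 0 0 0) = Δ·Π!·Σ² = 7/195  (sign -1)
sum: t=0:+1/1935360 = 1/1935360
3j²(1 6 7; 1 2 -3) = Δ·Π!·Σ² = 3/91  (sign +1)
combine: 4πI² = 585·7/195·3/91 = 9/13
take √, sign -1: I = -0.23471705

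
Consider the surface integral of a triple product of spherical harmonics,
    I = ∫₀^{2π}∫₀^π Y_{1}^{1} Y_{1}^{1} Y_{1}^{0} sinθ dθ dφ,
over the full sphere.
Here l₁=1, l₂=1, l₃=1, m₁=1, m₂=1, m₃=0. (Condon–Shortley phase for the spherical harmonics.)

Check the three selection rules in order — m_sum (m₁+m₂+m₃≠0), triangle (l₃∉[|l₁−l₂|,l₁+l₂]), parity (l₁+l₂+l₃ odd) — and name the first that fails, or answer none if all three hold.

m_sum

m₁+m₂+m₃ = 1 + 1 + 0 = 2  ✗
triangle: |1−1|=0 ≤ l₃=1 ≤ 1+1=2
parity: l₁+l₂+l₃ = 3 is odd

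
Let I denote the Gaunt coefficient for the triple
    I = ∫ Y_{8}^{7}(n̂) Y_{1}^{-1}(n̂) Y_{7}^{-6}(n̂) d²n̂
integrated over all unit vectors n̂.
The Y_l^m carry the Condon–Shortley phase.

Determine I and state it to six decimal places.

Checks pass: Σm=0; 16 even; l₃=7∈[7,9].
(2·8+1)(2·1+1)(2·7+1) = 765
Δ: 2! 14! 0! / 17! → 1/2040
sum: t=1:−1/25401600 = -1/25401600
3j²(8 1 7; 0 0 0) = Δ·Π!·Σ² = 8/255  (sign +1)
sum: t=0:+1/12454041600 = 1/12454041600
3j²(8 1 7; 7 -1 -6) = Δ·Π!·Σ² = 7/136  (sign -1)
combine: 4πI² = 765·8/255·7/136 = 21/17
take √, sign -1: I = -0.31353083

-0.313531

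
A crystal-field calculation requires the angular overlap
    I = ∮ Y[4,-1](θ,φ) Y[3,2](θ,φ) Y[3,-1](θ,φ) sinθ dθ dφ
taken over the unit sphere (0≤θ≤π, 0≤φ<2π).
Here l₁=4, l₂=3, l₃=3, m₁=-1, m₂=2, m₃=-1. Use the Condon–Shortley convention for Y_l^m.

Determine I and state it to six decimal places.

Rules hold: Σm=0, L=10 even, 1≤3≤7.
N = 9·7·7 = 441
Δ = 4!·4!·2!/11! = 1/34650
Racah Σ t=1..3: t=1:−1/72 t=2:+1/16 t=3:−1/72 = 5/144
⇒ 3j(4 3 3; 0 0 0)² = 2/77, sgn -1
Racah Σ t=3..4: t=3:−1/48 t=4:+1/144 = -1/72
⇒ 3j(4 3 3; -1 2 -1)² = 16/693, sgn -1
4πI² = N·(3j₀)²·(3jₘ)² = 32/121
I = +1·√(0.264463/4π) = 0.14506992

0.145070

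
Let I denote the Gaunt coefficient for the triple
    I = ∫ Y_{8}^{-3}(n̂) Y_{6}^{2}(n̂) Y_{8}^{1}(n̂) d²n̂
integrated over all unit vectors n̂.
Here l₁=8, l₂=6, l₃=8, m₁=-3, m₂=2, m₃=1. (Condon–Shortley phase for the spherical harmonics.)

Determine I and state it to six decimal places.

Rules hold: Σm=0, L=22 even, 2≤8≤14.
N = 17·13·17 = 3757
Δ = 6!·10!·6!/23! = 1/13742520792
Racah Σ t=0..6: t=0:+1/41803776000 t=1:−1/435456000 t=2:+1/39813120 t=3:−1/18662400 t=4:+1/39813120 t=5:−1/435456000 t=6:+1/41803776000 = -11/1393459200
⇒ 3j(8 6 8; 0 0 0)² = 600/96577, sgn -1
Racah Σ t=2..6: t=2:+1/12541132800 t=3:−1/348364800 t=4:+1/69672960 t=5:−1/74649600 t=6:+1/497664000 = 11/62705664000
⇒ 3j(8 6 8; -3 2 1)² = 11/579462, sgn -1
4πI² = N·(3j₀)²·(3jₘ)² = 1100/2482597
I = +1·√(0.000443084/4π) = 0.00593797

0.005938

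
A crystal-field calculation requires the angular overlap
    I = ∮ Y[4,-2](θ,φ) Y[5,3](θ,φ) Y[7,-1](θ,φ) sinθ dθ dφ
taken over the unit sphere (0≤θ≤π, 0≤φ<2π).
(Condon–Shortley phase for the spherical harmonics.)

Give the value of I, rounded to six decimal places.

0.161478

Checks pass: Σm=0; 16 even; l₃=7∈[1,9].
(2·4+1)(2·5+1)(2·7+1) = 1485
Δ: 2! 6! 8! / 17! → 1/6126120
sum: t=0:+1/69120 t=1:−1/20736 t=2:+1/69120 = -1/51840
3j²(4 5 7; 0 0 0) = Δ·Π!·Σ² = 280/21879  (sign +1)
sum: t=0:+1/58060800 t=1:−1/604800 t=2:+1/138240 = 13/2322432
3j²(4 5 7; -2 3 -1) = Δ·Π!·Σ² = 1625/94248  (sign +1)
combine: 4πI² = 1485·280/21879·1625/94248 = 3125/9537
take √, sign +1: I = 0.16147831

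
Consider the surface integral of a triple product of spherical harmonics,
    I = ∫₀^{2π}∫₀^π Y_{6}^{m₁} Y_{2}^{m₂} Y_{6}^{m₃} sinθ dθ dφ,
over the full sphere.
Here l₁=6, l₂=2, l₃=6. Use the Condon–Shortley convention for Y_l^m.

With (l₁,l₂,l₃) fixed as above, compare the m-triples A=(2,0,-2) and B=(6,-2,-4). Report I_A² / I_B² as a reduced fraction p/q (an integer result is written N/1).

Same 6,2,6: normalisation and zero-m 3j drop out of the ratio.
A: Δ: 2! 10! 2! / 15! → 1/90090; sum: t=0:+1/69120 t=1:−1/30240 t=2:+1/322560 = -1/64512; 3j²(6 2 6; 2 0 -2) = Δ·Π!·Σ² = 10/1001  (sign -1)
B: Δ: 2! 10! 2! / 15! → 1/90090; sum: t=0:+1/14515200 = 1/14515200; 3j²(6 2 6; 6 -2 -4) = Δ·Π!·Σ² = 2/455  (sign +1)
I_A²/I_B² = (10/1001)/(2/455) = 25/11

25/11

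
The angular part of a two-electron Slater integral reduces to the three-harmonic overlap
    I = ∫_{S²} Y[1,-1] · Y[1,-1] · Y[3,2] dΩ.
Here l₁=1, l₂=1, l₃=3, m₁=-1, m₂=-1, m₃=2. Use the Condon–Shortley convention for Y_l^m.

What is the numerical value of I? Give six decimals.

0.000000

l₃=3 ∉ [0,2] — triangle fails ⇒ I = 0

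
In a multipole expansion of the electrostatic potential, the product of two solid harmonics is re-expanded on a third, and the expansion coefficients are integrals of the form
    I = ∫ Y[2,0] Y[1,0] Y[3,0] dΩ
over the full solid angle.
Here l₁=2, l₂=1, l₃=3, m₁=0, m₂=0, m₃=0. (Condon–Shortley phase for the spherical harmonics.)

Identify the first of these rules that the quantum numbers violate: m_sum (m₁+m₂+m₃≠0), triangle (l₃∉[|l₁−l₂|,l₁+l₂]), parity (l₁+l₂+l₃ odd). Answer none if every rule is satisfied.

azimuthal sum: 0 + 0 + 0 = 0  ✓
1 ≤ 3 ≤ 3 (triangle on l)  ✓
L = 2 + 1 + 3 = 6 (even)  ✓

none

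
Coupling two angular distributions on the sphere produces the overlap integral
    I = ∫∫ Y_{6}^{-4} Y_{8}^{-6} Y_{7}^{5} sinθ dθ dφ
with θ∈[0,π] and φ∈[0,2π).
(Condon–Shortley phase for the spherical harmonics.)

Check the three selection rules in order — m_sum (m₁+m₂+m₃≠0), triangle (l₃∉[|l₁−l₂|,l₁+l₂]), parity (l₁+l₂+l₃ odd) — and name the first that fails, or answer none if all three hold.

m_sum

Σmᵢ = -5  ✗
l₃∈[|l₁−l₂|,l₁+l₂]=[2,14], have l₃=7
Σlᵢ = 21 ⇒ odd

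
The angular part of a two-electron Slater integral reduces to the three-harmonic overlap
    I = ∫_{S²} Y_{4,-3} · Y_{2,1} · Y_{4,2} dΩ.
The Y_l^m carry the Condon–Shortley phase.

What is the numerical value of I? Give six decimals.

Checks pass: Σm=0; 10 even; l₃=4∈[2,6].
(2·4+1)(2·2+1)(2·4+1) = 405
Δ: 2! 6! 2! / 11! → 1/13860
sum: t=0:+1/192 t=1:−1/36 t=2:+1/192 = -5/288
3j²(4 2 4; 0 0 0) = Δ·Π!·Σ² = 20/693  (sign -1)
sum: t=1:−1/1440 t=2:+1/240 = 1/288
3j²(4 2 4; -3 1 2) = Δ·Π!·Σ² = 5/132  (sign +1)
combine: 4πI² = 405·20/693·5/132 = 375/847
take √, sign -1: I = -0.18770204

-0.187702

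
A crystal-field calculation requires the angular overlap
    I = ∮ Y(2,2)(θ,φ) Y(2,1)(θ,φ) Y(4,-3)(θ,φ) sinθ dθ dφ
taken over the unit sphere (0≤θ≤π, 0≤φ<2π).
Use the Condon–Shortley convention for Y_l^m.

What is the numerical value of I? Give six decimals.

-0.238414

m-sum 0 ✓  L=8 even ✓  0≤4≤4 ✓
Π(2lᵢ+1) = 5×5×9 = 225
triangle coeff Δ(2,2,4) = 1/630
Σ_t [0,0]: t=0:+1/16 = 1/16
(3j)²=2/35 [(2 2 4; 0 0 0)], sign=+1
Σ_t [0,0]: t=0:+1/144 = 1/144
(3j)²=1/18 [(2 2 4; 2 1 -3)], sign=-1
⇒ 4πI² = 5/7
I = (-1)√(5/7/(4π)) = -0.23841361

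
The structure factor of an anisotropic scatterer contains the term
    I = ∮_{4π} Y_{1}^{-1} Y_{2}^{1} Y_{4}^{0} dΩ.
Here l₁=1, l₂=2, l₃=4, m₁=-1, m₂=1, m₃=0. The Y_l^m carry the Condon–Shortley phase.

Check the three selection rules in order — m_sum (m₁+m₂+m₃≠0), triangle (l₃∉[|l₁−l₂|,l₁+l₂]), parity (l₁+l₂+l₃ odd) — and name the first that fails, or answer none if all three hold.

triangle

Σmᵢ = 0  ✓
l₃∈[|l₁−l₂|,l₁+l₂]=[1,3], have l₃=4  ✗
Σlᵢ = 7 ⇒ odd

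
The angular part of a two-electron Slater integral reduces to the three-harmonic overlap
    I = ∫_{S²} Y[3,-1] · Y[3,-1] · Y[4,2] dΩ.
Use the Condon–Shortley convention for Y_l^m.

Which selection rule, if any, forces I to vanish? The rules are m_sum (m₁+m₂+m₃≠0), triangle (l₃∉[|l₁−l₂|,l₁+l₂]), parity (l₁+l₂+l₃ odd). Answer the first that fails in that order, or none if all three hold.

Σmᵢ = 0  ✓
l₃∈[|l₁−l₂|,l₁+l₂]=[0,6], have l₃=4  ✓
Σlᵢ = 10 ⇒ even  ✓

none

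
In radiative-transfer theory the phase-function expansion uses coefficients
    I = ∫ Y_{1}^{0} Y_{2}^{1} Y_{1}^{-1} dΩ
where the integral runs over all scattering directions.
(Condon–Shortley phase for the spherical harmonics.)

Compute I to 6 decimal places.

Rules hold: Σm=0, L=4 even, 1≤1≤3.
N = 3·5·3 = 45
Δ = 2!·0!·2!/5! = 1/30
Racah Σ t=1..1: t=1:−1/1 = -1/1
⇒ 3j(1 2 1; 0 0 0)² = 2/15, sgn +1
Racah Σ t=1..1: t=1:−1/2 = -1/2
⇒ 3j(1 2 1; 0 1 -1)² = 1/10, sgn -1
4πI² = N·(3j₀)²·(3jₘ)² = 3/5
I = -1·√(0.6/4π) = -0.21850969

-0.218510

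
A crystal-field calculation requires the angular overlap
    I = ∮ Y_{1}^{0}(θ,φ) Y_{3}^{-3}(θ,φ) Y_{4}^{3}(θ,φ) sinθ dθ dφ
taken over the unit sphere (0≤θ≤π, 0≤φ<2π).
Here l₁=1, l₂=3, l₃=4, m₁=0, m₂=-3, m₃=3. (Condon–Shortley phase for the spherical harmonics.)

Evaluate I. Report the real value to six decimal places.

m-sum 0 ✓  L=8 even ✓  2≤4≤4 ✓
Π(2lᵢ+1) = 3×7×9 = 189
triangle coeff Δ(1,3,4) = 1/252
Σ_t [0,0]: t=0:+1/36 = 1/36
(3j)²=4/63 [(1 3 4; 0 0 0)], sign=+1
Σ_t [0,0]: t=0:+1/720 = 1/720
(3j)²=1/36 [(1 3 4; 0 -3 3)], sign=-1
⇒ 4πI² = 1/3
I = (-1)√(1/3/(4π)) = -0.16286750

-0.162868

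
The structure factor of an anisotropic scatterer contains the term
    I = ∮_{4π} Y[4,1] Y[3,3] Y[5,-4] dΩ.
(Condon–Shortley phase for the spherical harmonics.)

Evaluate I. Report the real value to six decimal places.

-0.186208

Checks pass: Σm=0; 12 even; l₃=5∈[1,7].
(2·4+1)(2·3+1)(2·5+1) = 693
Δ: 2! 6! 4! / 13! → 1/180180
sum: t=0:+1/576 t=1:−1/144 t=2:+1/576 = -1/288
3j²(4 3 5; 0 0 0) = Δ·Π!·Σ² = 20/1001  (sign +1)
sum: t=2:+1/5760 = 1/5760
3j²(4 3 5; 1 3 -4) = Δ·Π!·Σ² = 9/286  (sign -1)
combine: 4πI² = 693·20/1001·9/286 = 810/1859
take √, sign -1: I = -0.18620781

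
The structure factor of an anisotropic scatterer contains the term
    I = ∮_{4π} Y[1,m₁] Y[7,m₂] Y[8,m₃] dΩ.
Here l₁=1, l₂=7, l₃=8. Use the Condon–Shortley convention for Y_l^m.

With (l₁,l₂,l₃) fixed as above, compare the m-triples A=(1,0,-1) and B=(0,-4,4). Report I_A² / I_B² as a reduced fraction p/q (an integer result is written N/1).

3/4

Shared (l₁,l₂,l₃)=(1,7,8): N and (l;000)² cancel in I_A²/I_B².
A: Δ = 0!·2!·14!/17! = 1/2040; Racah Σ t=0..0: t=0:+1/50803200 = 1/50803200; ⇒ 3j(1 7 8; 1 0 -1)² = 3/170, sgn -1
B: Δ = 0!·2!·14!/17! = 1/2040; Racah Σ t=0..0: t=0:+1/239500800 = 1/239500800; ⇒ 3j(1 7 8; 0 -4 4)² = 2/85, sgn +1
I_A²/I_B² = (3/170)/(2/85) = 3/4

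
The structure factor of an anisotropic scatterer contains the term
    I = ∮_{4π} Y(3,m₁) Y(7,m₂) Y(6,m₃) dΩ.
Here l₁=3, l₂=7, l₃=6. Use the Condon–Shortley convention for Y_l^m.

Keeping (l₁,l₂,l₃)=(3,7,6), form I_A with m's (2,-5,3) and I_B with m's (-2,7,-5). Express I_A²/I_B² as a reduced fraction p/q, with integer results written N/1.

Shared (l₁,l₂,l₃)=(3,7,6): N and (l;000)² cancel in I_A²/I_B².
A: Δ = 4!·2!·10!/17! = 1/2042040; Racah Σ t=0..1: t=0:+1/1935360 t=1:−1/4354560 = 1/3483648; ⇒ 3j(3 7 6; 2 -5 3)² = 125/12376, sgn -1
B: Δ = 4!·2!·10!/17! = 1/2042040; Racah Σ t=4..4: t=4:+1/87091200 = 1/87091200; ⇒ 3j(3 7 6; -2 7 -5)² = 11/408, sgn -1
I_A²/I_B² = (125/12376)/(11/408) = 375/1001

375/1001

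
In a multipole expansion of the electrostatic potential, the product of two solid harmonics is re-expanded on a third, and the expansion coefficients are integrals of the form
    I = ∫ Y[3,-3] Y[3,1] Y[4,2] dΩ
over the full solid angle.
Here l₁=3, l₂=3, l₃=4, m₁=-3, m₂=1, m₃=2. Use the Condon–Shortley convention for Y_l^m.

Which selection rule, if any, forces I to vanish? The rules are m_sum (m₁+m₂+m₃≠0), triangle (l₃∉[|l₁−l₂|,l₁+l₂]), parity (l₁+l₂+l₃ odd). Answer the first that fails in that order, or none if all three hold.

azimuthal sum: -3 + 1 + 2 = 0  ✓
0 ≤ 4 ≤ 6 (triangle on l)  ✓
L = 3 + 3 + 4 = 10 (even)  ✓

none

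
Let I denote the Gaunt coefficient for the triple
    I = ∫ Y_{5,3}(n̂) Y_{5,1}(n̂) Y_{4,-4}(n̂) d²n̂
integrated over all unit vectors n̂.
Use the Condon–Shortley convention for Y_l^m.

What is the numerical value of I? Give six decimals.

-0.168084

m-sum 0 ✓  L=14 even ✓  0≤4≤10 ✓
Π(2lᵢ+1) = 11×11×9 = 1089
triangle coeff Δ(5,5,4) = 1/3153150
Σ_t [1,5]: t=1:−1/69120 t=2:+1/1728 t=3:−1/576 t=4:+1/1728 t=5:−1/69120 = -7/11520
(3j)²=2/143 [(5 5 4; 0 0 0)], sign=-1
Σ_t [2,2]: t=2:+1/27648 = 1/27648
(3j)²=10/429 [(5 5 4; 3 1 -4)], sign=+1
⇒ 4πI² = 60/169
I = (-1)√(60/169/(4π)) = -0.16808437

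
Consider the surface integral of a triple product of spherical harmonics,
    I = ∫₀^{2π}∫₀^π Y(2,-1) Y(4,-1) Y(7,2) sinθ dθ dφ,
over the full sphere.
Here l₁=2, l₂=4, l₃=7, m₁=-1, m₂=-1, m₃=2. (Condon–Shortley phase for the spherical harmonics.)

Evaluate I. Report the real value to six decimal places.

|2−4|≤7≤2+4 violated ⇒ I = 0

0.000000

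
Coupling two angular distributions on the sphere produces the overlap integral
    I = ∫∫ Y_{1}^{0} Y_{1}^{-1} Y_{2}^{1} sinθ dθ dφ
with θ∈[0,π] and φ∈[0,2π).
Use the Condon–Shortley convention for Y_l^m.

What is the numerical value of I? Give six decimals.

Checks pass: Σm=0; 4 even; l₃=2∈[0,2].
(2·1+1)(2·1+1)(2·2+1) = 45
Δ: 0! 2! 2! / 5! → 1/30
sum: t=0:+1/1 = 1/1
3j²(1 1 2; 0 0 0) = Δ·Π!·Σ² = 2/15  (sign +1)
sum: t=0:+1/2 = 1/2
3j²(1 1 2; 0 -1 1) = Δ·Π!·Σ² = 1/10  (sign -1)
combine: 4πI² = 45·2/15·1/10 = 3/5
take √, sign -1: I = -0.21850969

-0.218510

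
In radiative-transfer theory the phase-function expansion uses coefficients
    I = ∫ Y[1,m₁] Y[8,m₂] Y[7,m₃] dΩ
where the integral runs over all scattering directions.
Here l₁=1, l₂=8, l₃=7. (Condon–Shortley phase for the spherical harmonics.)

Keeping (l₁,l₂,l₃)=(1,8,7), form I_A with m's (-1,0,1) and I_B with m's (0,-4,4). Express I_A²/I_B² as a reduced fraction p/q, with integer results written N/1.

l's match ⇒ only the (l;m) 3-j factors differ between A and B.
A: triangle coeff Δ(1,8,7) = 1/2040; Σ_t [2,2]: t=2:+1/58060800 = 1/58060800; (3j)²=7/510 [(1 8 7; -1 0 1)], sign=+1
B: triangle coeff Δ(1,8,7) = 1/2040; Σ_t [1,1]: t=1:−1/239500800 = -1/239500800; (3j)²=2/85 [(1 8 7; 0 -4 4)], sign=+1
I_A²/I_B² = (7/510)/(2/85) = 7/12

7/12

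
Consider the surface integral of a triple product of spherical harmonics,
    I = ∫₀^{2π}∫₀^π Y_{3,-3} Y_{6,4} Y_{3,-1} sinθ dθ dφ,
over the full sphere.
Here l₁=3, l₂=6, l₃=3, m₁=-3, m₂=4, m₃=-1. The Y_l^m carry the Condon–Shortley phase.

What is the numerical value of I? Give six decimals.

Checks pass: Σm=0; 12 even; l₃=3∈[3,9].
(2·3+1)(2·6+1)(2·3+1) = 637
Δ: 6! 0! 6! / 13! → 1/12012
sum: t=3:−1/1296 = -1/1296
3j²(3 6 3; 0 0 0) = Δ·Π!·Σ² = 100/3003  (sign +1)
sum: t=6:+1/34560 = 1/34560
3j²(3 6 3; -3 4 -1) = Δ·Π!·Σ² = 5/286  (sign +1)
combine: 4πI² = 637·100/3003·5/286 = 1750/4719
take √, sign +1: I = 0.17178653

0.171787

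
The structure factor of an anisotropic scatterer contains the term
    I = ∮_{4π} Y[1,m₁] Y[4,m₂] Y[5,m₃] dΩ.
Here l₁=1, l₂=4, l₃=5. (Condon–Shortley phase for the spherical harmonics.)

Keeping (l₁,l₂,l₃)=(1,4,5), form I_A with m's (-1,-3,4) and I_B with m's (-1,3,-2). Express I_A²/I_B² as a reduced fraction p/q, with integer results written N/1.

12/1

Same 1,4,5: normalisation and zero-m 3j drop out of the ratio.
A: Δ: 0! 2! 8! / 11! → 1/495; sum: t=0:+1/10080 = 1/10080; 3j²(1 4 5; -1 -3 4) = Δ·Π!·Σ² = 4/55  (sign -1)
B: Δ: 0! 2! 8! / 11! → 1/495; sum: t=0:+1/10080 = 1/10080; 3j²(1 4 5; -1 3 -2) = Δ·Π!·Σ² = 1/165  (sign -1)
I_A²/I_B² = (4/55)/(1/165) = 12/1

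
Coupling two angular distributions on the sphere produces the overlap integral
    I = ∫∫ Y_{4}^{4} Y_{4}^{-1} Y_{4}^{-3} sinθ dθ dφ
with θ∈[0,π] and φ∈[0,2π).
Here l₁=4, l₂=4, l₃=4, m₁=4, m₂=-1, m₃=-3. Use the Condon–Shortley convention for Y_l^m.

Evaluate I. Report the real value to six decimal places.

Checks pass: Σm=0; 12 even; l₃=4∈[0,8].
(2·4+1)(2·4+1)(2·4+1) = 729
Δ: 4! 4! 4! / 13! → 1/450450
sum: t=0:+1/13824 t=1:−1/216 t=2:+1/64 t=3:−1/216 t=4:+1/13824 = 5/768
3j²(4 4 4; 0 0 0) = Δ·Π!·Σ² = 18/1001  (sign +1)
sum: t=0:+1/3456 = 1/3456
3j²(4 4 4; 4 -1 -3) = Δ·Π!·Σ² = 35/1287  (sign -1)
combine: 4πI² = 729·18/1001·35/1287 = 7290/20449
take √, sign -1: I = -0.16843130

-0.168431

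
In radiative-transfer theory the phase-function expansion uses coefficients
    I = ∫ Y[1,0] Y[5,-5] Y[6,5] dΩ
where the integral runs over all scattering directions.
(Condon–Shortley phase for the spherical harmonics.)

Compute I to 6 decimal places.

-0.135514

m-sum 0 ✓  L=12 even ✓  4≤6≤6 ✓
Π(2lᵢ+1) = 3×11×13 = 429
triangle coeff Δ(1,5,6) = 1/858
Σ_t [0,0]: t=0:+1/14400 = 1/14400
(3j)²=6/143 [(1 5 6; 0 0 0)], sign=+1
Σ_t [0,0]: t=0:+1/3628800 = 1/3628800
(3j)²=1/78 [(1 5 6; 0 -5 5)], sign=-1
⇒ 4πI² = 3/13
I = (-1)√(3/13/(4π)) = -0.13551395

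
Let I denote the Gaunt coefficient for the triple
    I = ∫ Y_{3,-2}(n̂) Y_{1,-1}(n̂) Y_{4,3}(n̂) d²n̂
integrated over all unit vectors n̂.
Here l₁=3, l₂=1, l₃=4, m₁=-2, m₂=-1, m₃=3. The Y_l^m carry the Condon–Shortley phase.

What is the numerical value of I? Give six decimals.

-0.282095

Rules hold: Σm=0, L=8 even, 2≤4≤4.
N = 7·3·9 = 189
Δ = 0!·6!·2!/9! = 1/252
Racah Σ t=0..0: t=0:+1/36 = 1/36
⇒ 3j(3 1 4; 0 0 0)² = 4/63, sgn +1
Racah Σ t=0..0: t=0:+1/240 = 1/240
⇒ 3j(3 1 4; -2 -1 3)² = 1/12, sgn -1
4πI² = N·(3j₀)²·(3jₘ)² = 1/1
I = -1·√(1/4π) = -0.28209479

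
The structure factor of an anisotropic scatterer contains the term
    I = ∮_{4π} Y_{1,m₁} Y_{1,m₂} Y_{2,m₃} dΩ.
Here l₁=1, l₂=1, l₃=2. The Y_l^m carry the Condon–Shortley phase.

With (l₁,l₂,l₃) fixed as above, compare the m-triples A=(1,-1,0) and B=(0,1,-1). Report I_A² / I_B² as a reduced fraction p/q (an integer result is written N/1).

Shared (l₁,l₂,l₃)=(1,1,2): N and (l;000)² cancel in I_A²/I_B².
A: Δ = 0!·2!·2!/5! = 1/30; Racah Σ t=0..0: t=0:+1/4 = 1/4; ⇒ 3j(1 1 2; 1 -1 0)² = 1/30, sgn +1
B: Δ = 0!·2!·2!/5! = 1/30; Racah Σ t=0..0: t=0:+1/2 = 1/2; ⇒ 3j(1 1 2; 0 1 -1)² = 1/10, sgn -1
I_A²/I_B² = (1/30)/(1/10) = 1/3

1/3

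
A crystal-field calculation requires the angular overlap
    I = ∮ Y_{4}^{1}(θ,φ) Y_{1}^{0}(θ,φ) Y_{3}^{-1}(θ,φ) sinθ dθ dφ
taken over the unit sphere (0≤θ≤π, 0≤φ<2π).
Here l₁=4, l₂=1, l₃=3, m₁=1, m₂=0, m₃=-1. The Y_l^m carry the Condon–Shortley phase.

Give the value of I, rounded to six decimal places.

Rules hold: Σm=0, L=8 even, 3≤3≤5.
N = 9·3·7 = 189
Δ = 2!·6!·0!/9! = 1/252
Racah Σ t=1..1: t=1:−1/36 = -1/36
⇒ 3j(4 1 3; 0 0 0)² = 4/63, sgn +1
Racah Σ t=1..1: t=1:−1/48 = -1/48
⇒ 3j(4 1 3; 1 0 -1)² = 5/84, sgn -1
4πI² = N·(3j₀)²·(3jₘ)² = 5/7
I = -1·√(0.714286/4π) = -0.23841361

-0.238414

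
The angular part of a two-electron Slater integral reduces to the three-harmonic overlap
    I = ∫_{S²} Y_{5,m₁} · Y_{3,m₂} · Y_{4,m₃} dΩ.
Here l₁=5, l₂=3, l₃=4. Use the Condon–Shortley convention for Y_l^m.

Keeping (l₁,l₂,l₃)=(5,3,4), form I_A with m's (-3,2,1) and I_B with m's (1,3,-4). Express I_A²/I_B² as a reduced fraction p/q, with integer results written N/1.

1/2

l's match ⇒ only the (l;m) 3-j factors differ between A and B.
A: triangle coeff Δ(5,3,4) = 1/180180; Σ_t [3,4]: t=3:−1/1440 t=4:+1/1152 = 1/5760; (3j)²=1/858 [(5 3 4; -3 2 1)], sign=-1
B: triangle coeff Δ(5,3,4) = 1/180180; Σ_t [4,4]: t=4:+1/34560 = 1/34560; (3j)²=1/429 [(5 3 4; 1 3 -4)], sign=+1
I_A²/I_B² = (1/858)/(1/429) = 1/2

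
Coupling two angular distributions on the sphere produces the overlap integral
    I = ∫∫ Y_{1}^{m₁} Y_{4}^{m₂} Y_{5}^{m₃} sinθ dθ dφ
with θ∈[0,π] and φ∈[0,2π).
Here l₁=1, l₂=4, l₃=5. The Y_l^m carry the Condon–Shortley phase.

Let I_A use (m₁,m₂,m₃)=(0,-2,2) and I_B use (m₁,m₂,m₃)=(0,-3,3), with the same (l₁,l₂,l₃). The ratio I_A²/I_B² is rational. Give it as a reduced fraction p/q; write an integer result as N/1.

l's match ⇒ only the (l;m) 3-j factors differ between A and B.
A: triangle coeff Δ(1,4,5) = 1/495; Σ_t [0,0]: t=0:+1/1440 = 1/1440; (3j)²=7/165 [(1 4 5; 0 -2 2)], sign=-1
B: triangle coeff Δ(1,4,5) = 1/495; Σ_t [0,0]: t=0:+1/5040 = 1/5040; (3j)²=16/495 [(1 4 5; 0 -3 3)], sign=+1
I_A²/I_B² = (7/165)/(16/495) = 21/16

21/16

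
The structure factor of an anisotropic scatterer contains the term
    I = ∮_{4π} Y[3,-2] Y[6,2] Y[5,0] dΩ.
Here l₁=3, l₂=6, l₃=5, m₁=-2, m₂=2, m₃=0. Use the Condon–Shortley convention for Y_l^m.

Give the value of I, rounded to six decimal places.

Checks pass: Σm=0; 14 even; l₃=5∈[3,9].
(2·3+1)(2·6+1)(2·5+1) = 1001
Δ: 4! 2! 8! / 15! → 1/675675
sum: t=1:−1/8640 t=2:+1/2304 t=3:−1/8640 = 7/34560
3j²(3 6 5; 0 0 0) = Δ·Π!·Σ² = 7/429  (sign -1)
sum: t=3:−1/8640 t=4:+1/13824 = -1/23040
3j²(3 6 5; -2 2 0) = Δ·Π!·Σ² = 2/429  (sign +1)
combine: 4πI² = 1001·7/429·2/429 = 98/1287
take √, sign -1: I = -0.07784287

-0.077843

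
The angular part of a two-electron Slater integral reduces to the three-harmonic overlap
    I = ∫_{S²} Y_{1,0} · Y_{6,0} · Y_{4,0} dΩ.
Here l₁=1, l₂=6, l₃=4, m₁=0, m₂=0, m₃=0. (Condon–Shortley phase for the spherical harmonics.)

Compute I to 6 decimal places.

0.000000

|1−6|≤4≤1+6 violated ⇒ I = 0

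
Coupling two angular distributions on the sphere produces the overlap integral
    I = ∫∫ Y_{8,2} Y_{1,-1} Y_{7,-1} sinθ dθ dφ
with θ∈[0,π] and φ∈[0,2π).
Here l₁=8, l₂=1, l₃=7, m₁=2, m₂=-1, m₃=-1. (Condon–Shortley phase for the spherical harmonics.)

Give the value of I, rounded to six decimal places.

Rules hold: Σm=0, L=16 even, 7≤7≤9.
N = 17·3·15 = 765
Δ = 2!·14!·0!/17! = 1/2040
Racah Σ t=1..1: t=1:−1/25401600 = -1/25401600
⇒ 3j(8 1 7; 0 0 0)² = 8/255, sgn +1
Racah Σ t=0..0: t=0:+1/58060800 = 1/58060800
⇒ 3j(8 1 7; 2 -1 -1)² = 3/136, sgn +1
4πI² = N·(3j₀)²·(3jₘ)² = 9/17
I = +1·√(0.529412/4π) = 0.20525411

0.205254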